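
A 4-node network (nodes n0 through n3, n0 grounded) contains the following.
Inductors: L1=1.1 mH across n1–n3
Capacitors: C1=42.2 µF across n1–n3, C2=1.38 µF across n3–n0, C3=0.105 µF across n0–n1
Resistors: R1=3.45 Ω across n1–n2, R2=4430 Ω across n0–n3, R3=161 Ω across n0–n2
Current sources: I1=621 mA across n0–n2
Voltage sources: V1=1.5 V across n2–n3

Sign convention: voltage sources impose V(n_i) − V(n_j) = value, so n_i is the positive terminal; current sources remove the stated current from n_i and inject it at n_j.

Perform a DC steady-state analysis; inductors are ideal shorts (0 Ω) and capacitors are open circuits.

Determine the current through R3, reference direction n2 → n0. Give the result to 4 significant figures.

Element admittances at DC:
  L1: short n1↔n3 (DC inductor)
  Y(C1) = 0.000 S between n1,n3
  Y(C2) = 0.000 S between n3,n0
  Y(R1) = 0.2899 S between n1,n2
  Y(C3) = 0.000 S between n0,n1
  I1: injects 0.621 A into n2 (from n0)
  Y(R2) = 0.0002257 S between n0,n3
  Y(R3) = 0.006211 S between n0,n2
  V1: constraint V(n2)−V(n3) = 1.5
Assemble and solve the 5×5 MNA system:
  V(n1)=95.03  V(n2)=96.53  V(n3)=95.03
  i(L1)=0.4348  i(V1)=-0.4133

0.5995 A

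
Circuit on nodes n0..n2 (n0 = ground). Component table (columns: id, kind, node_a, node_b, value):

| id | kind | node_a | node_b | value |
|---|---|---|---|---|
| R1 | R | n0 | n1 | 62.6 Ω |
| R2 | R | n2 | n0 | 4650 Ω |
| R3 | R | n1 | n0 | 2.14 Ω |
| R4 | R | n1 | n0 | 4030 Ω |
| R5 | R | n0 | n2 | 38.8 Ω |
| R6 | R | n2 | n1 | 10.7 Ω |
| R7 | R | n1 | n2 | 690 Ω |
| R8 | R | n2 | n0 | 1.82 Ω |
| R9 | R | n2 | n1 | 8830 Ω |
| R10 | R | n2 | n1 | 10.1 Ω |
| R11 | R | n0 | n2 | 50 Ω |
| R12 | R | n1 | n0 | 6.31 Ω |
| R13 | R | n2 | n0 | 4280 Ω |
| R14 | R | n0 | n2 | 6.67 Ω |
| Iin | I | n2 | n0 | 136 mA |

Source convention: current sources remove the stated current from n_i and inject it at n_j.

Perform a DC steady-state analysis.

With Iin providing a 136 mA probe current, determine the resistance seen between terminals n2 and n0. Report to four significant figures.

MNA unknowns: 2 node voltages V₁..V_2
R1: Y=0.01597 on G[0,1]
R2: Y=0.0002151 on G[2,0]
R3: Y=0.4673 on G[1,0]
R4: Y=0.0002481 on G[1,0]
R5: Y=0.02577 on G[0,2]
R6: Y=0.09346 on G[2,1]
R7: Y=0.001449 on G[1,2]
R8: Y=0.5495 on G[2,0]
R9: Y=0.0001133 on G[2,1]
R10: Y=0.09901 on G[2,1]
R11: Y=0.02000 on G[0,2]
R12: Y=0.1585 on G[1,0]
R13: Y=0.0002336 on G[2,0]
R14: Y=0.1499 on G[0,2]
Iin: z[2]−=0.136, z[0]+=0.136
solve → V1=-0.03528, V2=-0.1520

R_eq = 1.118 Ω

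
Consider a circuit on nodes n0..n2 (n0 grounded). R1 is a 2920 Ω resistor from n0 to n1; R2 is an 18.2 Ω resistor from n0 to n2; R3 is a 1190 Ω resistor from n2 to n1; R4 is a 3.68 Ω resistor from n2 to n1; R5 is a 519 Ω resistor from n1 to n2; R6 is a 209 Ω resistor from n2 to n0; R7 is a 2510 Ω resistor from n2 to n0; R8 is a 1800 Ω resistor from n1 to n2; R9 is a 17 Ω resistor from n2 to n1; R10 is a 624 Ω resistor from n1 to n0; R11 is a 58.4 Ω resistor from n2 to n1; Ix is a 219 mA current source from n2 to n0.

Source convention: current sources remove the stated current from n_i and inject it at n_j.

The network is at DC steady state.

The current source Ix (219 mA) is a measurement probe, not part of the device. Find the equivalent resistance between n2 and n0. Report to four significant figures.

R_eq = 16.11 Ω

Element admittances at DC:
  Y(R1) = 0.0003425 S between n0,n1
  Y(R2) = 0.05495 S between n0,n2
  Y(R3) = 0.0008403 S between n2,n1
  Y(R4) = 0.2717 S between n2,n1
  Y(R5) = 0.001927 S between n1,n2
  Y(R6) = 0.004785 S between n2,n0
  Y(R7) = 0.0003984 S between n2,n0
  Y(R8) = 0.0005556 S between n1,n2
  Y(R9) = 0.05882 S between n2,n1
  Y(R10) = 0.001603 S between n1,n0
  Y(R11) = 0.01712 S between n2,n1
  Ix: injects 0.219 A into n0 (from n2)
Assemble and solve the 2×2 MNA system:
  V(n1)=-3.509  V(n2)=-3.529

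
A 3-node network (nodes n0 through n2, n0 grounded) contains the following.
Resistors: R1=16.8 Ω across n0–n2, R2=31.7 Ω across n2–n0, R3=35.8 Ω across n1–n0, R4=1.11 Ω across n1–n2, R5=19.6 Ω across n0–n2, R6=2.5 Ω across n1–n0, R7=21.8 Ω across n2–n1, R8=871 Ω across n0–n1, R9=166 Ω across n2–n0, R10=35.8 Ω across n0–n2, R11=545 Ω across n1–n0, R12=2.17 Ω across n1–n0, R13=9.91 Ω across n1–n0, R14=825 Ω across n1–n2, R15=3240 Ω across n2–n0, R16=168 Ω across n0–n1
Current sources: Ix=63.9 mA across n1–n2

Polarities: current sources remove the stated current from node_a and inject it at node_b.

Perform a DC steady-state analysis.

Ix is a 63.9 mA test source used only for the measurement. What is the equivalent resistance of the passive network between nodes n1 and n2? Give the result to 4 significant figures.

R_eq = 0.9109 Ω

MNA unknowns: 2 node voltages V₁..V_2
R1: Y=0.05952 on G[0,2]
R2: Y=0.03155 on G[2,0]
R3: Y=0.02793 on G[1,0]
R4: Y=0.9009 on G[1,2]
R5: Y=0.05102 on G[0,2]
R6: Y=0.4000 on G[1,0]
R7: Y=0.04587 on G[2,1]
R8: Y=0.001148 on G[0,1]
R9: Y=0.006024 on G[2,0]
R10: Y=0.02793 on G[0,2]
R11: Y=0.001835 on G[1,0]
R12: Y=0.4608 on G[1,0]
R13: Y=0.1009 on G[1,0]
R14: Y=0.001212 on G[1,2]
R15: Y=0.0003086 on G[2,0]
R16: Y=0.005952 on G[0,1]
Ix: z[1]−=0.0639, z[2]+=0.0639
solve → V1=-0.008736, V2=0.04947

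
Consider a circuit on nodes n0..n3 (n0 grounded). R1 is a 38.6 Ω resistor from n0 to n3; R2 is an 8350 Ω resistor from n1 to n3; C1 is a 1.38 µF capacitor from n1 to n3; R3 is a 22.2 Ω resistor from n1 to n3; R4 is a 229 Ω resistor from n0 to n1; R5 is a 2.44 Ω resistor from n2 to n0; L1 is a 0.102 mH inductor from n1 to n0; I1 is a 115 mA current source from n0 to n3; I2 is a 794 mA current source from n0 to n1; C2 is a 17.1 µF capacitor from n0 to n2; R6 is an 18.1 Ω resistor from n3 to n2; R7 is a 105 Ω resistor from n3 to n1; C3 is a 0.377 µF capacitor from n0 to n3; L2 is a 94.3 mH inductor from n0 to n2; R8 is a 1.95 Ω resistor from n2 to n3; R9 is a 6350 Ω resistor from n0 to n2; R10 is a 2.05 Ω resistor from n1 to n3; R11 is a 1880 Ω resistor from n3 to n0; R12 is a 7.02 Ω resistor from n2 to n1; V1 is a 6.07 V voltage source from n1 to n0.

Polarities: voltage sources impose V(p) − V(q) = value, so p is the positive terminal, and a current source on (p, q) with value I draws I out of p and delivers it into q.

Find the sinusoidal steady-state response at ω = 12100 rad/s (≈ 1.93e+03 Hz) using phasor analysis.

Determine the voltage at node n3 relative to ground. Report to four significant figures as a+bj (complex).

MNA unknowns: 3 node voltages V₁..V_3 plus 1 source current (V1)
R1: Y=0.02591+0.000j on G[0,3]
R2: Y=0.0001198+0.000j on G[1,3]
C1: Y=0.000+0.01670j on G[1,3]
R3: Y=0.04505+0.000j on G[1,3]
R4: Y=0.004367+0.000j on G[0,1]
R5: Y=0.4098+0.000j on G[2,0]
L1: Y=0.000-0.8102j on G[1,0]
I1: z[0]−=0.115, z[3]+=0.115
I2: z[0]−=0.794, z[1]+=0.794
C2: Y=0.000+0.2069j on G[0,2]
R6: Y=0.05525+0.000j on G[3,2]
R7: Y=0.009524+0.000j on G[3,1]
C3: Y=0.000+0.004562j on G[0,3]
L2: Y=0.000-0.0008764j on G[0,2]
R8: Y=0.5128+0.000j on G[2,3]
R9: Y=0.0001575+0.000j on G[0,2]
R10: Y=0.4878+0.000j on G[1,3]
R11: Y=0.0005319+0.000j on G[3,0]
R12: Y=0.1425+0.000j on G[2,1]
V1: row V1−V0=6.07, i_V1 at 1,0
solve → V1=6.070+0.000j, V2=2.890-0.7074j, V3=4.435-0.3472j
aux → i_V1=-0.5669+4.602j

4.435-0.3472j V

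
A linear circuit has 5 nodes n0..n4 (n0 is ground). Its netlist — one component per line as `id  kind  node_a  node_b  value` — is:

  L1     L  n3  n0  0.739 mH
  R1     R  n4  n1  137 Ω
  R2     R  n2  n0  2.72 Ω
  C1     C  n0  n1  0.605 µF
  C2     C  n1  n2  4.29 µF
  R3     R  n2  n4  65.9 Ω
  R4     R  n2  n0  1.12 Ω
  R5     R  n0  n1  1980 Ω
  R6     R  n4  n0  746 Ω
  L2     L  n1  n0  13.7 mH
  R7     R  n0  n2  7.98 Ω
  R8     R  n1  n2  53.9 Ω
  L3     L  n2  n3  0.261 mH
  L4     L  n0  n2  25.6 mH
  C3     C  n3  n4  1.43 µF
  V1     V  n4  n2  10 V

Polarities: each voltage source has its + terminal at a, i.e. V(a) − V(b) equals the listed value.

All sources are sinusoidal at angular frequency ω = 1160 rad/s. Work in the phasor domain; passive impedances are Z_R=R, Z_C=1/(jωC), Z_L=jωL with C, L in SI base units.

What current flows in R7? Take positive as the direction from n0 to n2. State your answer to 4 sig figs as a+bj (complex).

Apply KCL at each of the 4 non-ground nodes and solve the resulting linear system.
Node n1: branches {R1, C1, C2, R5, L2, R8} → V_1 = 0.4847+1.031j
Node n2: branches {R2, C2, R3, R4, R7, R8, L3, L4, V1} → V_2 = -0.04791-0.01269j
Node n3: branches {L1, L3, C3} → V_3 = -0.03911-0.009375j
Node n4: branches {R1, R3, R6, C3, V1} → V_4 = 9.952-0.01269j
Source currents: i(V1)=-0.2342-0.008936j

0.006004+0.001590j A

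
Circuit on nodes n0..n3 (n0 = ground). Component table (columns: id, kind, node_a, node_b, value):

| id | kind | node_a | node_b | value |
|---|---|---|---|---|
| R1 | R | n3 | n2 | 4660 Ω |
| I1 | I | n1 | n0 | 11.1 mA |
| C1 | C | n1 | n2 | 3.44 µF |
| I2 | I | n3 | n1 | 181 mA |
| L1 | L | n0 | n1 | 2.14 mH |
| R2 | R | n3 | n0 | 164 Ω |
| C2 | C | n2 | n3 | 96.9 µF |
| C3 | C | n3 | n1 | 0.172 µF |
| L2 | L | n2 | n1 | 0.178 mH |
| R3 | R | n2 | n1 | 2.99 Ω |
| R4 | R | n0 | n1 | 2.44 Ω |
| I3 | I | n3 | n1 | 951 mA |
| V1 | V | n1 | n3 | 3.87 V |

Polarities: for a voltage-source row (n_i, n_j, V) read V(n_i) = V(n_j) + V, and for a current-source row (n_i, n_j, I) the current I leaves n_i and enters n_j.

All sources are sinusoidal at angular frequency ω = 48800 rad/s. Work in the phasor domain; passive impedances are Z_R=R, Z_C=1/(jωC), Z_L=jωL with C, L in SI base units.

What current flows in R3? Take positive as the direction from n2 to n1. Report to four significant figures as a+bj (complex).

Element admittances at ω=48800 rad/s:
  Y(R1) = 0.0002146+0.000j S between n3,n2
  I1: injects 0.0111 A into n0 (from n1)
  Y(C1) = 0.000+0.1679j S between n1,n2
  I2: injects 0.181 A into n1 (from n3)
  Y(L1) = 0.000-0.009576j S between n0,n1
  Y(R2) = 0.006098+0.000j S between n3,n0
  Y(C2) = 0.000+4.729j S between n2,n3
  Y(C3) = 0.000+0.008394j S between n3,n1
  Y(L2) = 0.000-0.1151j S between n2,n1
  Y(R3) = 0.3344+0.000j S between n2,n1
  Y(R4) = 0.4098+0.000j S between n0,n1
  I3: injects 0.951 A into n1 (from n3)
  V1: constraint V(n1)−V(n3) = 3.87
Assemble and solve the 4×4 MNA system:
  V(n1)=0.03003+0.0006914j  V(n2)=-3.779-0.2657j  V(n3)=-3.840+0.0006914j
  i(V1)=-0.1512-0.3225j

-1.274-0.08910j A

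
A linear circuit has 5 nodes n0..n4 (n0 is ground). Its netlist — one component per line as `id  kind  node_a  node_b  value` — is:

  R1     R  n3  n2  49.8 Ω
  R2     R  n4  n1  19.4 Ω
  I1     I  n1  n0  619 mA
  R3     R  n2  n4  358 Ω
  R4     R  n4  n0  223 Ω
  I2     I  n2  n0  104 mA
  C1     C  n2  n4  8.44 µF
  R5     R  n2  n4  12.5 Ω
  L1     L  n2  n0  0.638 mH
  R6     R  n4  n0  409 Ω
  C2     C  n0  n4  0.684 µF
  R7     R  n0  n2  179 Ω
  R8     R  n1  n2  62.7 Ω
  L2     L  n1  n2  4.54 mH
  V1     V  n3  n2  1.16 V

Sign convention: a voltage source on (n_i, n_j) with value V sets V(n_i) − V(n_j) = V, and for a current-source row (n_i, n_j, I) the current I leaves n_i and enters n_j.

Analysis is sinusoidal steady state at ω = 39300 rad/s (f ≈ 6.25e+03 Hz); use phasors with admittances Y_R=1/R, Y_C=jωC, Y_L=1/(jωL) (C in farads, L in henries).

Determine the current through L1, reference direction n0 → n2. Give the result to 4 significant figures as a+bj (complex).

Apply KCL at each of the 4 non-ground nodes and solve the resulting linear system.
Node n1: branches {R2, I1, R8, L2} → V_1 = -30.91-25.89j
Node n2: branches {R1, R3, I2, C1, R5, L1, R7, R8, L2, V1} → V_2 = -22.49-27.73j
Node n3: branches {R1, V1} → V_3 = -21.33-27.73j
Node n4: branches {R2, R3, R4, C1, R5, R6, C2} → V_4 = -21.31-24.41j
Source currents: i(V1)=-0.02329+0.000j

1.106-0.8968j A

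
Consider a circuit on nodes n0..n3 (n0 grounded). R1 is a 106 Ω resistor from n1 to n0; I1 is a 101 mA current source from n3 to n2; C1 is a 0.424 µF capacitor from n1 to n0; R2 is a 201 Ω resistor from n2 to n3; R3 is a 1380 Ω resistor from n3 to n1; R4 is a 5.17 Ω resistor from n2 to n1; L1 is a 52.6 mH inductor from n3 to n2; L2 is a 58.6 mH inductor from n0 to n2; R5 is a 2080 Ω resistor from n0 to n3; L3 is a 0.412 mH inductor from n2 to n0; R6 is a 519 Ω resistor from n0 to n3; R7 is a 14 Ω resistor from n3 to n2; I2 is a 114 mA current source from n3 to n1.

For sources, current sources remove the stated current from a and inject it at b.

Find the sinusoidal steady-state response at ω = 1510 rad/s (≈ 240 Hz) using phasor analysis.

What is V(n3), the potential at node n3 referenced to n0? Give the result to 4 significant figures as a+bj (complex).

-2.633-0.4160j V

MNA unknowns: 3 node voltages V₁..V_3
R1: Y=0.009434+0.000j on G[1,0]
I1: z[3]−=0.101, z[2]+=0.101
C1: Y=0.000+0.0006402j on G[1,0]
R2: Y=0.004975+0.000j on G[2,3]
R3: Y=0.0007246+0.000j on G[3,1]
R4: Y=0.1934+0.000j on G[2,1]
L1: Y=0.000-0.01259j on G[3,2]
L2: Y=0.000-0.01130j on G[0,2]
R5: Y=0.0004808+0.000j on G[0,3]
L3: Y=0.000-1.607j on G[2,0]
R6: Y=0.001927+0.000j on G[0,3]
R7: Y=0.07143+0.000j on G[3,2]
I2: z[3]−=0.114, z[1]+=0.114
solve → V1=0.5502-0.002538j, V2=-0.0004159+0.0007080j, V3=-2.633-0.4160j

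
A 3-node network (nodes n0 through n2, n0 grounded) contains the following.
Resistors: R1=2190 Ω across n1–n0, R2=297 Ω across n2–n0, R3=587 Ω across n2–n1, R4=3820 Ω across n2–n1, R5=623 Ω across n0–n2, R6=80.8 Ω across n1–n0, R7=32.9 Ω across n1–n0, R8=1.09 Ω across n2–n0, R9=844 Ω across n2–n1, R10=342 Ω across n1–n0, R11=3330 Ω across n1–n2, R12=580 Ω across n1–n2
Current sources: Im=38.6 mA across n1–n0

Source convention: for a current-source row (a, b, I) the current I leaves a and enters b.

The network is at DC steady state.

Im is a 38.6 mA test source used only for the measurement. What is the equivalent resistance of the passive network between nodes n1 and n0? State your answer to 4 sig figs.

Apply KCL at each of the 2 non-ground nodes and solve the resulting linear system.
Node n1: branches {R1, R3, R4, R6, R7, R9, R10, R11, R12, Im} → V_1 = -0.7525
Node n2: branches {R2, R3, R4, R5, R8, R9, R11, R12} → V_2 = -0.004198

R_eq = 19.49 Ω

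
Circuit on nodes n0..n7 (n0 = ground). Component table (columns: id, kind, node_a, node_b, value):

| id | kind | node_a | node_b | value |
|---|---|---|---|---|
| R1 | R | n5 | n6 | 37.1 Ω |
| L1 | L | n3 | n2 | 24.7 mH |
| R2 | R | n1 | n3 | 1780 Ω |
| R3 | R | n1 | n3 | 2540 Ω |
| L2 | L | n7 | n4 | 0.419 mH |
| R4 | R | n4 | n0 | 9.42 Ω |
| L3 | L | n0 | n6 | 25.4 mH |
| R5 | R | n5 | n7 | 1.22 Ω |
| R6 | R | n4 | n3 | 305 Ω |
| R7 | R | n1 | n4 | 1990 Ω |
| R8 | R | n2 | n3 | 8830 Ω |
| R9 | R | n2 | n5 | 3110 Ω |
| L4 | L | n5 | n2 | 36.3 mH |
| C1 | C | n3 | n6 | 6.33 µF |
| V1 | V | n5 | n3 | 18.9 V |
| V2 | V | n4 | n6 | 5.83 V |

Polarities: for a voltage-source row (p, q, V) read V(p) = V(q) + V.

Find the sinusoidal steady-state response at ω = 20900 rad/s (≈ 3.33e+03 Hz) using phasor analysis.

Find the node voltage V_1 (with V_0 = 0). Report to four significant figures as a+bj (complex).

Element admittances at ω=20900 rad/s:
  Y(R1) = 0.02695+0.000j S between n5,n6
  Y(L1) = 0.000-0.001937j S between n3,n2
  Y(R2) = 0.0005618+0.000j S between n1,n3
  Y(R3) = 0.0003937+0.000j S between n1,n3
  Y(L2) = 0.000-0.1142j S between n7,n4
  Y(R4) = 0.1062+0.000j S between n4,n0
  Y(L3) = 0.000-0.001884j S between n0,n6
  Y(R5) = 0.8197+0.000j S between n5,n7
  Y(R6) = 0.003279+0.000j S between n4,n3
  Y(R7) = 0.0005025+0.000j S between n1,n4
  Y(R8) = 0.0001133+0.000j S between n2,n3
  Y(R9) = 0.0003215+0.000j S between n2,n5
  Y(L4) = 0.000-0.001318j S between n5,n2
  Y(C1) = 0.000+0.1323j S between n3,n6
  V1: constraint V(n5)−V(n3) = 18.9
  V2: constraint V(n4)−V(n6) = 5.83
Assemble and solve the 9×9 MNA system:
  V(n1)=-4.406+20.94j  V(n2)=1.040+32.83j  V(n3)=-6.723+32.00j  V(n4)=0.001835-0.1034j  V(n5)=12.18+32.00j  V(n6)=-5.828-0.1034j  V(n7)=7.557+33.05j
  i(V1)=-4.274+0.01233j  i(V2)=3.762-0.7359j

-4.406+20.94j V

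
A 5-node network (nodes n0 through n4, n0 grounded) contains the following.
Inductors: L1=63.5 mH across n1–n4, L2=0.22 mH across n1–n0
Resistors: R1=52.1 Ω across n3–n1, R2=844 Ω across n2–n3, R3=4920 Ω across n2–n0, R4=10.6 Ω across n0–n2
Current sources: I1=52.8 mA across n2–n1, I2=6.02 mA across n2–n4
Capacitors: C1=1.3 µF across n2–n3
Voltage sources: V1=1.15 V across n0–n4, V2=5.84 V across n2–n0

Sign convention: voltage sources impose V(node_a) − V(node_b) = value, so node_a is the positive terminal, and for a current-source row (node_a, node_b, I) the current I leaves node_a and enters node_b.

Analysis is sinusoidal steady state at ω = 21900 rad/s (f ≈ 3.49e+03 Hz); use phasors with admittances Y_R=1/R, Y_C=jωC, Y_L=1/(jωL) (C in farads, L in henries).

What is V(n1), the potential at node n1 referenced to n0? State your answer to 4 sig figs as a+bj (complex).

MNA unknowns: 4 node voltages V₁..V_4 plus 2 source currents (V1, V2)
L1: Y=0.000-0.0007191j on G[1,4]
R1: Y=0.01919+0.000j on G[3,1]
R2: Y=0.001185+0.000j on G[2,3]
I1: z[2]−=0.0528, z[1]+=0.0528
R3: Y=0.0002033+0.000j on G[2,0]
I2: z[2]−=0.00602, z[4]+=0.00602
L2: Y=0.000-0.2076j on G[1,0]
R4: Y=0.09434+0.000j on G[0,2]
C1: Y=0.000+0.02847j on G[2,3]
V1: row V0−V4=1.15, i_V1 at 0,4
V2: row V2−V0=5.84, i_V2 at 2,0
solve → V1=-0.2111+0.6604j, V2=5.840+0.000j, V3=4.204+2.908j, V4=-1.150+0.000j
aux → i_V1=-0.006495+0.0006751j, i_V2=-0.6957-0.04314j

-0.2111+0.6604j V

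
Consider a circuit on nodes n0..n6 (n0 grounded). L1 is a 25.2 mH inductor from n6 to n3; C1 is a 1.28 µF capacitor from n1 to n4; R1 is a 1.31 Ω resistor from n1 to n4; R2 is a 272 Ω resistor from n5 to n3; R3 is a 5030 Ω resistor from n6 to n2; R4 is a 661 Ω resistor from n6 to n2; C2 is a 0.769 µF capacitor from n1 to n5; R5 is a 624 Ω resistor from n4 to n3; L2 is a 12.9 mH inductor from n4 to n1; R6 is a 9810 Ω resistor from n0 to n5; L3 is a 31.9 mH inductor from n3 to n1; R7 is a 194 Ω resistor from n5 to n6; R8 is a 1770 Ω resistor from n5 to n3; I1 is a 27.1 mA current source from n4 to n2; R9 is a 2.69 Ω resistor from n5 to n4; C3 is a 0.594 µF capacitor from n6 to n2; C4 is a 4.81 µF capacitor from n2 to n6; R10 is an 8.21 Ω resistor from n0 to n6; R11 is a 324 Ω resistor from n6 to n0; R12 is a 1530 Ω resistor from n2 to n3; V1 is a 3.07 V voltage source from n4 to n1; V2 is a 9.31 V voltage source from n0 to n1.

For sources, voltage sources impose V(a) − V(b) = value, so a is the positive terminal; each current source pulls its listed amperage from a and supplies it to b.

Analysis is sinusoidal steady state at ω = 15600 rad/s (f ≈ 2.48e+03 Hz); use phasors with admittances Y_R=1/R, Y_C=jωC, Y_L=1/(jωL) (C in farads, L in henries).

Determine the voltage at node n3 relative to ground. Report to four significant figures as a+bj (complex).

MNA unknowns: 6 node voltages V₁..V_6 plus 2 source currents (V1, V2)
L1: Y=0.000-0.002544j on G[6,3]
C1: Y=0.000+0.01997j on G[1,4]
R1: Y=0.7634+0.000j on G[1,4]
R2: Y=0.003676+0.000j on G[5,3]
R3: Y=0.0001988+0.000j on G[6,2]
R4: Y=0.001513+0.000j on G[6,2]
C2: Y=0.000+0.01200j on G[1,5]
R5: Y=0.001603+0.000j on G[4,3]
L2: Y=0.000-0.004969j on G[4,1]
R6: Y=0.0001019+0.000j on G[0,5]
L3: Y=0.000-0.002009j on G[3,1]
R7: Y=0.005155+0.000j on G[5,6]
R8: Y=0.0005650+0.000j on G[5,3]
I1: z[4]−=0.0271, z[2]+=0.0271
R9: Y=0.3717+0.000j on G[5,4]
C3: Y=0.000+0.009266j on G[6,2]
C4: Y=0.000+0.07504j on G[2,6]
R10: Y=0.1218+0.000j on G[0,6]
R11: Y=0.003086+0.000j on G[6,0]
R12: Y=0.0006536+0.000j on G[2,3]
V1: row V4−V1=3.07, i_V1 at 4,1
V2: row V0−V1=9.31, i_V2 at 0,1
solve → V1=-9.310+0.000j, V2=-0.07383-0.1929j, V3=-5.029-0.7040j, V4=-6.240+0.000j, V5=-6.145-0.1062j, V6=-0.07561+0.09011j
aux → i_V1=-2.333-0.08666j, i_V2=-0.01007+0.01124j

-5.029-0.7040j V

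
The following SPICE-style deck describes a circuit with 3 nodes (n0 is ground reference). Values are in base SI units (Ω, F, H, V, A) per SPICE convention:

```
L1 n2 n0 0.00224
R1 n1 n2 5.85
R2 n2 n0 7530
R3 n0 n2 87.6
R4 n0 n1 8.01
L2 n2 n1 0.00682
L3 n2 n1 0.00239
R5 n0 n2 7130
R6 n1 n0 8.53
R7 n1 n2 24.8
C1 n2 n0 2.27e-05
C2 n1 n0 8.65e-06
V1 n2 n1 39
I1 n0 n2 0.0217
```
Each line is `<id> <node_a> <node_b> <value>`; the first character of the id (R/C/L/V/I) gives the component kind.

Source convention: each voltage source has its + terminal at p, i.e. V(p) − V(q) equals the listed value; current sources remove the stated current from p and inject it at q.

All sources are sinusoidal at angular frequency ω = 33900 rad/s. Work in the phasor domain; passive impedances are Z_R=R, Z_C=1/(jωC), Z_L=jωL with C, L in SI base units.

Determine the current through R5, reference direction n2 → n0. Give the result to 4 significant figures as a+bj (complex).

Element admittances at ω=33900 rad/s:
  Y(L1) = 0.000-0.01317j S between n2,n0
  Y(R1) = 0.1709+0.000j S between n1,n2
  Y(R2) = 0.0001328+0.000j S between n2,n0
  Y(R3) = 0.01142+0.000j S between n0,n2
  Y(R4) = 0.1248+0.000j S between n0,n1
  Y(L2) = 0.000-0.004325j S between n2,n1
  Y(L3) = 0.000-0.01234j S between n2,n1
  Y(R5) = 0.0001403+0.000j S between n0,n2
  Y(R6) = 0.1172+0.000j S between n1,n0
  Y(R7) = 0.04032+0.000j S between n1,n2
  Y(C1) = 0.000+0.7695j S between n2,n0
  Y(C2) = 0.000+0.2932j S between n1,n0
  V1: constraint V(n2)−V(n1) = 39
  I1: injects 0.0217 A into n2 (from n0)
Assemble and solve the 3×3 MNA system:
  V(n1)=-26.65-6.029j  V(n2)=12.35-6.029j
  i(V1)=-12.92-8.623j

0.001733-0.0008456j A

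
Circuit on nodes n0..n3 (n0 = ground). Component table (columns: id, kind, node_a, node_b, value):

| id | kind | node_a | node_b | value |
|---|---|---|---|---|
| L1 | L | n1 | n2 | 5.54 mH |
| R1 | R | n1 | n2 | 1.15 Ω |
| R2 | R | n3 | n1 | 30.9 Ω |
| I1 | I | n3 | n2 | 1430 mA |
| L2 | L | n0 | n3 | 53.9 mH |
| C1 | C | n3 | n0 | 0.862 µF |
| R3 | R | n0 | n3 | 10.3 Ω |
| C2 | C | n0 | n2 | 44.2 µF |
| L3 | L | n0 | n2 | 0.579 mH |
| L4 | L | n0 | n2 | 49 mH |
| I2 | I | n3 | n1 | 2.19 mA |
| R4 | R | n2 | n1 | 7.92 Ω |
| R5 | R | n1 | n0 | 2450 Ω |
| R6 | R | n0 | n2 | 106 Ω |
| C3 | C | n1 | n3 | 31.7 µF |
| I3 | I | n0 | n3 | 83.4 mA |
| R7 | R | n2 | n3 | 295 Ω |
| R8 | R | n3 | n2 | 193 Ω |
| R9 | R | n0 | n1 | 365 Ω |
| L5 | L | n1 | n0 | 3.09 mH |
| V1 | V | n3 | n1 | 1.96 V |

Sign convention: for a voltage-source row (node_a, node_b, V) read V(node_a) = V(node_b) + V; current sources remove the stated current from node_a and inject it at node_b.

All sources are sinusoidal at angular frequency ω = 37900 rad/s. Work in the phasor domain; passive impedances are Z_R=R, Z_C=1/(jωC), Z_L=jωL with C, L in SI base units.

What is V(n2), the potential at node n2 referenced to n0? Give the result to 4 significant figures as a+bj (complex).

MNA unknowns: 3 node voltages V₁..V_3 plus 1 source current (V1)
L1: Y=0.000-0.004763j on G[1,2]
R1: Y=0.8696+0.000j on G[1,2]
R2: Y=0.03236+0.000j on G[3,1]
I1: z[3]−=1.43, z[2]+=1.43
L2: Y=0.000-0.0004895j on G[0,3]
C1: Y=0.000+0.03267j on G[3,0]
R3: Y=0.09709+0.000j on G[0,3]
C2: Y=0.000+1.675j on G[0,2]
L3: Y=0.000-0.04557j on G[0,2]
L4: Y=0.000-0.0005385j on G[0,2]
I2: z[3]−=0.00219, z[1]+=0.00219
R4: Y=0.1263+0.000j on G[2,1]
R5: Y=0.0004082+0.000j on G[1,0]
R6: Y=0.009434+0.000j on G[0,2]
C3: Y=0.000+1.201j on G[1,3]
I3: z[0]−=0.0834, z[3]+=0.0834
R7: Y=0.003390+0.000j on G[2,3]
R8: Y=0.005181+0.000j on G[3,2]
R9: Y=0.002740+0.000j on G[0,1]
L5: Y=0.000-0.008539j on G[1,0]
V1: row V3−V1=1.96, i_V1 at 3,1
solve → V1=-1.421-0.05198j, V2=-0.01478-0.02115j, V3=0.5391-0.05198j
aux → i_V1=-1.471-2.367j

-0.01478-0.02115j V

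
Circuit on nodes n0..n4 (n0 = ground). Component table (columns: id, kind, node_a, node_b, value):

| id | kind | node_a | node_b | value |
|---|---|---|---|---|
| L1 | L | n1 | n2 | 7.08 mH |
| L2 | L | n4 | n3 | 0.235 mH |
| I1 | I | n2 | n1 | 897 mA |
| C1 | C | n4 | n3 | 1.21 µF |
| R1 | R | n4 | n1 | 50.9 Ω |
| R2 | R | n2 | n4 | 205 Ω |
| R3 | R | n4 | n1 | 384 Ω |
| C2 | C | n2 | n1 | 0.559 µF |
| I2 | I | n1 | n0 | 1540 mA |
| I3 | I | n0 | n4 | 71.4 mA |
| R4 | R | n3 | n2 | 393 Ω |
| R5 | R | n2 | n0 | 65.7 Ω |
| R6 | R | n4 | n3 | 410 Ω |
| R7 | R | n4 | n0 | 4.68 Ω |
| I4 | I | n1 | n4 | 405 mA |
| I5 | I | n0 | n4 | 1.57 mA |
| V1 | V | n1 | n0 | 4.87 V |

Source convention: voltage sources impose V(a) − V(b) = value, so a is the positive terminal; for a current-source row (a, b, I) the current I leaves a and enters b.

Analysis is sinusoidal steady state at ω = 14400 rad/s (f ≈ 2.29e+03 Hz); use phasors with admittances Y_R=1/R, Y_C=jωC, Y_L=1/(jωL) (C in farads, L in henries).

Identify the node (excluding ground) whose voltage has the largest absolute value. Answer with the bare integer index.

2

Apply KCL at each of the 4 non-ground nodes and solve the resulting linear system.
Node n1: branches {L1, I1, R1, R3, C2, I2, I4, V1} → V_1 = 4.870+0.000j
Node n2: branches {L1, I1, R2, C2, R4, R5} → V_2 = -38.94-3.478j
Node n3: branches {L2, C1, R4, R6} → V_3 = 1.246-0.4702j
Node n4: branches {L2, C1, R1, R2, R3, I3, R6, R7, I4, I5} → V_4 = 1.221-0.1022j
Source currents: i(V1)=-1.135+0.07479j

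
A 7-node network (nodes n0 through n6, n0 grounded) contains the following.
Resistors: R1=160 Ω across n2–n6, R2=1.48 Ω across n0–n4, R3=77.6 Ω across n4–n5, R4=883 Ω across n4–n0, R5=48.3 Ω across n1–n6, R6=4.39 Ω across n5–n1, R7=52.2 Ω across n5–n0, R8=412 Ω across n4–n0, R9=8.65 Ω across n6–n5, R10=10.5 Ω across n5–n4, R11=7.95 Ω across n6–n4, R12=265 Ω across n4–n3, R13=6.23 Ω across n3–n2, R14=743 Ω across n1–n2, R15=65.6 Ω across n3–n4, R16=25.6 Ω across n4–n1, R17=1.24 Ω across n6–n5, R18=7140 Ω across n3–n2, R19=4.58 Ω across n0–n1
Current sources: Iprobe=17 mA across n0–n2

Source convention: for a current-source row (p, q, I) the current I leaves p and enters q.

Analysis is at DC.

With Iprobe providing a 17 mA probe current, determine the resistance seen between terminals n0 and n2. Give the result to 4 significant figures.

Element admittances at DC:
  Y(R1) = 0.006250 S between n2,n6
  Y(R2) = 0.6757 S between n0,n4
  Y(R3) = 0.01289 S between n4,n5
  Y(R4) = 0.001133 S between n4,n0
  Y(R5) = 0.02070 S between n1,n6
  Y(R6) = 0.2278 S between n5,n1
  Y(R7) = 0.01916 S between n5,n0
  Y(R8) = 0.002427 S between n4,n0
  Y(R9) = 0.1156 S between n6,n5
  Y(R10) = 0.09524 S between n5,n4
  Y(R11) = 0.1258 S between n6,n4
  Y(R12) = 0.003774 S between n4,n3
  Y(R13) = 0.1605 S between n3,n2
  Y(R14) = 0.001346 S between n1,n2
  Y(R15) = 0.01524 S between n3,n4
  Y(R16) = 0.03906 S between n4,n1
  Y(R17) = 0.8065 S between n6,n5
  Y(R18) = 0.0001401 S between n3,n2
  Y(R19) = 0.2183 S between n0,n1
  Iprobe: injects 0.017 A into n2 (from n0)
Assemble and solve the 6×6 MNA system:
  V(n1)=0.01540  V(n2)=0.7123  V(n3)=0.6389  V(n4)=0.01939  V(n5)=0.02425  V(n6)=0.02752

R_eq = 41.90 Ω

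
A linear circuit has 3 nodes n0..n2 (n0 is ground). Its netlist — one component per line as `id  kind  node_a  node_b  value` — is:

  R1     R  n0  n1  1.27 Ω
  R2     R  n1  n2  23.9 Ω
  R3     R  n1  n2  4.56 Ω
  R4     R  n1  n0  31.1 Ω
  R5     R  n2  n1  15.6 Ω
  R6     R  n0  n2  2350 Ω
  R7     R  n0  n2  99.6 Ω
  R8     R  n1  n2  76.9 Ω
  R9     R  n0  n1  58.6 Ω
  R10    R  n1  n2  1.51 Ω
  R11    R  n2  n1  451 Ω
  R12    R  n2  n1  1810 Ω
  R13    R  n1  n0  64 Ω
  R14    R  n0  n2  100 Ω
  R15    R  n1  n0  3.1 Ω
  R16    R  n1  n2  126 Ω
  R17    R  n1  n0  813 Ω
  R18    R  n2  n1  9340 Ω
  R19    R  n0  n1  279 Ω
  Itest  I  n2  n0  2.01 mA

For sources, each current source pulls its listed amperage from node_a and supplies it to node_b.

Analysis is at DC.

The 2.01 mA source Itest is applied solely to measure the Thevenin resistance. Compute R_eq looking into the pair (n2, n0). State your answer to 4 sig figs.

Element admittances at DC:
  Y(R1) = 0.7874 S between n0,n1
  Y(R2) = 0.04184 S between n1,n2
  Y(R3) = 0.2193 S between n1,n2
  Y(R4) = 0.03215 S between n1,n0
  Y(R5) = 0.06410 S between n2,n1
  Y(R6) = 0.0004255 S between n0,n2
  Y(R7) = 0.01004 S between n0,n2
  Y(R8) = 0.01300 S between n1,n2
  Y(R9) = 0.01706 S between n0,n1
  Y(R10) = 0.6623 S between n1,n2
  Y(R11) = 0.002217 S between n2,n1
  Y(R12) = 0.0005525 S between n2,n1
  Y(R13) = 0.01562 S between n1,n0
  Y(R14) = 0.01000 S between n0,n2
  Y(R15) = 0.3226 S between n1,n0
  Y(R16) = 0.007937 S between n1,n2
  Y(R17) = 0.001230 S between n1,n0
  Y(R18) = 0.0001071 S between n2,n1
  Y(R19) = 0.003584 S between n0,n1
  Itest: injects 0.00201 A into n0 (from n2)
Assemble and solve the 2×2 MNA system:
  V(n1)=-0.001642  V(n2)=-0.003558

R_eq = 1.770 Ω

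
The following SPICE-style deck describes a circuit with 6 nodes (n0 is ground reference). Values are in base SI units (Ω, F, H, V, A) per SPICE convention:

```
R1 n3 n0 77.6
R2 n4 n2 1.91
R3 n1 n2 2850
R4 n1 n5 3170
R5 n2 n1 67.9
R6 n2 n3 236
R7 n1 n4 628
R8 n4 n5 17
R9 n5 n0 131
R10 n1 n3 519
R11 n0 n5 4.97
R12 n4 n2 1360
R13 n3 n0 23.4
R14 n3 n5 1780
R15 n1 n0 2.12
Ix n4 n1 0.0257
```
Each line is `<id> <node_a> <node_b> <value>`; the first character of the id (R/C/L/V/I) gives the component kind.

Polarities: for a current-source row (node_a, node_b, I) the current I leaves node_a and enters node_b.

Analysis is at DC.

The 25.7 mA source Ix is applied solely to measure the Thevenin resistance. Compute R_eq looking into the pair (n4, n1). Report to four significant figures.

Element admittances at DC:
  Y(R1) = 0.01289 S between n3,n0
  Y(R2) = 0.5236 S between n4,n2
  Y(R3) = 0.0003509 S between n1,n2
  Y(R4) = 0.0003155 S between n1,n5
  Y(R5) = 0.01473 S between n2,n1
  Y(R6) = 0.004237 S between n2,n3
  Y(R7) = 0.001592 S between n1,n4
  Y(R8) = 0.05882 S between n4,n5
  Y(R9) = 0.007634 S between n5,n0
  Y(R10) = 0.001927 S between n1,n3
  Y(R11) = 0.2012 S between n0,n5
  Y(R12) = 0.0007353 S between n4,n2
  Y(R13) = 0.04274 S between n3,n0
  Y(R14) = 0.0005618 S between n3,n5
  Y(R15) = 0.4717 S between n1,n0
  Ix: injects 0.0257 A into n1 (from n4)
Assemble and solve the 5×5 MNA system:
  V(n1)=0.03976  V(n2)=-0.3658  V(n3)=-0.02439  V(n4)=-0.3803  V(n5)=-0.08330

R_eq = 16.34 Ω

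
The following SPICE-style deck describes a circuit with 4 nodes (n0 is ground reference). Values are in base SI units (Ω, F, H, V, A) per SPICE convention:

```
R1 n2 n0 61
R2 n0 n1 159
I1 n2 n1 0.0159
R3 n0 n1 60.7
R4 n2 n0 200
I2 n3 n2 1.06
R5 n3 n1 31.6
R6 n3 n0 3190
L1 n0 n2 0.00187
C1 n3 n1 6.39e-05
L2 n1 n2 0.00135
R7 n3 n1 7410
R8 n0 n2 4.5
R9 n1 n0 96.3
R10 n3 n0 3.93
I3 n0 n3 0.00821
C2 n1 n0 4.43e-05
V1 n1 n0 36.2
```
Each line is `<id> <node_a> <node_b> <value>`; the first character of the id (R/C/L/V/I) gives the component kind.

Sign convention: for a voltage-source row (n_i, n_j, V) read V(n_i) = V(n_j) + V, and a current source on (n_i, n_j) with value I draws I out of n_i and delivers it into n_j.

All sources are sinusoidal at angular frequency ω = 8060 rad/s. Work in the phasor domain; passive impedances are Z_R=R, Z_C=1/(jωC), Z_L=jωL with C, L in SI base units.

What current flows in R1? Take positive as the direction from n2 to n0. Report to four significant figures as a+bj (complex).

Element admittances at ω=8060 rad/s:
  Y(R1) = 0.01639+0.000j S between n2,n0
  Y(R2) = 0.006289+0.000j S between n0,n1
  I1: injects 0.0159 A into n1 (from n2)
  Y(R3) = 0.01647+0.000j S between n0,n1
  Y(R4) = 0.005000+0.000j S between n2,n0
  I2: injects 1.06 A into n2 (from n3)
  Y(R5) = 0.03165+0.000j S between n3,n1
  Y(R6) = 0.0003135+0.000j S between n3,n0
  Y(L1) = 0.000-0.06635j S between n0,n2
  Y(C1) = 0.000+0.5150j S between n3,n1
  Y(L2) = 0.000-0.09190j S between n1,n2
  Y(R7) = 0.0001350+0.000j S between n3,n1
  Y(R8) = 0.2222+0.000j S between n0,n2
  Y(R9) = 0.01038+0.000j S between n1,n0
  Y(R10) = 0.2545+0.000j S between n3,n0
  I3: injects 0.00821 A into n3 (from n0)
  Y(C2) = 0.000+0.3571j S between n1,n0
  V1: constraint V(n1)−V(n0) = 36.2
Assemble and solve the 4×4 MNA system:
  V(n1)=36.20+0.000j  V(n2)=9.253-7.646j  V(n3)=27.72+15.23j
  i(V1)=-10.00-14.33j

0.1517-0.1253j A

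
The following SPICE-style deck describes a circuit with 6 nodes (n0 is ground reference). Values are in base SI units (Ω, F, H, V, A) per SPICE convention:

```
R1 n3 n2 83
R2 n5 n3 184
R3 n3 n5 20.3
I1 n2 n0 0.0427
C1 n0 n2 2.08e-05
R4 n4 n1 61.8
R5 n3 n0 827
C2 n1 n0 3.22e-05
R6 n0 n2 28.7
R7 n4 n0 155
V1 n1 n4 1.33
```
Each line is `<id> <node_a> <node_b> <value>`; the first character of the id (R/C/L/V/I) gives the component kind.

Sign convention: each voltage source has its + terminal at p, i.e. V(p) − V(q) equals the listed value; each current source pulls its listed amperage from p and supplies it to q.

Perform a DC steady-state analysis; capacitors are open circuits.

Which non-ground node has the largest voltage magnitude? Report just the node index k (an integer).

Apply KCL at each of the 5 non-ground nodes and solve the resulting linear system.
Node n1: branches {R4, C2, V1} → V_1 = 1.330
Node n2: branches {R1, I1, C1, R6} → V_2 = -1.188
Node n3: branches {R1, R2, R3, R5} → V_3 = -1.080
Node n4: branches {R4, R7, V1} → V_4 = 0.000
Node n5: branches {R2, R3} → V_5 = -1.080
Source currents: i(V1)=-0.02152

1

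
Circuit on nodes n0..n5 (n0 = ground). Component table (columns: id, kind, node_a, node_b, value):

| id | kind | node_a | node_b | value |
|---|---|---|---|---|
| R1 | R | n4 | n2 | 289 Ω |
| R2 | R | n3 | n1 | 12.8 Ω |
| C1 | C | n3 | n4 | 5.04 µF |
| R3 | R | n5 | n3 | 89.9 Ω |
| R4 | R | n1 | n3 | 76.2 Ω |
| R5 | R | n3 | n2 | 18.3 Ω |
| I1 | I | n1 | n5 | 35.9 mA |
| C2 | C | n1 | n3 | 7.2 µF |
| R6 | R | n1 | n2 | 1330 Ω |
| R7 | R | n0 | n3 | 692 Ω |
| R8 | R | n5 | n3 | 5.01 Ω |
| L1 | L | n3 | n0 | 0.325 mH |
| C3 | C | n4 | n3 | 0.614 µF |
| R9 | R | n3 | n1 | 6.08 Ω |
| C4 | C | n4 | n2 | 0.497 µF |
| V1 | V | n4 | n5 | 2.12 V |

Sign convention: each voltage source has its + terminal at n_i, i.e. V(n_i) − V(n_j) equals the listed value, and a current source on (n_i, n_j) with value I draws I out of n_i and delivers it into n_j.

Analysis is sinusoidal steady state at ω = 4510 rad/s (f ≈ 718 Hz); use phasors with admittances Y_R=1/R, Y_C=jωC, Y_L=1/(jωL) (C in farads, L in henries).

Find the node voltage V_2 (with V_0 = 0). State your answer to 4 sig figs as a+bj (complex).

0.1419+0.06255j V

Apply KCL at each of the 5 non-ground nodes and solve the resulting linear system.
Node n1: branches {R2, R4, I1, C2, R6, R9} → V_1 = -0.1373+0.01757j
Node n2: branches {R1, R5, R6, C4} → V_2 = 0.1419+0.06255j
Node n3: branches {R2, C1, R3, R4, R5, C2, R7, R8, L1, C3, R9} → V_3 = 0.000+0.000j
Node n4: branches {R1, C1, C3, C4, V1} → V_4 = 2.218-0.2848j
Node n5: branches {R3, I1, R8, V1} → V_5 = 0.09811-0.2848j
Source currents: i(V1)=-0.01522-0.06001j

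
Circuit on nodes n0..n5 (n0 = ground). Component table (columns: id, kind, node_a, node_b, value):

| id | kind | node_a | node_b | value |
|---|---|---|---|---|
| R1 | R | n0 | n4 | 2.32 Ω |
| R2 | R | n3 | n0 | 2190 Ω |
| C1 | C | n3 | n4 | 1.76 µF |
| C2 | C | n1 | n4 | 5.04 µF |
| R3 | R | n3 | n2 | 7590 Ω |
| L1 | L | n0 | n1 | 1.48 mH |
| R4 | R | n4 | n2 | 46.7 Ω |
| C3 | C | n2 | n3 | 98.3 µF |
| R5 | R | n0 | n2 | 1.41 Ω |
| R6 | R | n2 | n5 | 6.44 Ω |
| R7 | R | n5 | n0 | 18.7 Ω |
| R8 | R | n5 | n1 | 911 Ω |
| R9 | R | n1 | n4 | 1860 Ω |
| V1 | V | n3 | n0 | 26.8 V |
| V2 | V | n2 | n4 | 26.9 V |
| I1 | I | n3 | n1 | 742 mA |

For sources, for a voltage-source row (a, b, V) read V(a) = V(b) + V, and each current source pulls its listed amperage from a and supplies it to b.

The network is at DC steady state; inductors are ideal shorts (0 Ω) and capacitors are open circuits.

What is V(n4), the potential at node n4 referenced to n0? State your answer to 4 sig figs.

-17.07 V

Apply KCL at each of the 5 non-ground nodes and solve the resulting linear system.
Node n1: branches {C2, L1, R8, R9, I1} → V_1 = 0.000
Node n2: branches {R3, R4, C3, R5, R6, V2} → V_2 = 9.831
Node n3: branches {R2, C1, R3, C3, V1, I1} → V_3 = 26.80
Node n4: branches {R1, C1, C2, R4, R9, V2} → V_4 = -17.07
Node n5: branches {R6, R7, R8} → V_5 = 7.274
Source currents: i(L1)=-0.7408, i(V1)=-0.7565, i(V2)=-7.943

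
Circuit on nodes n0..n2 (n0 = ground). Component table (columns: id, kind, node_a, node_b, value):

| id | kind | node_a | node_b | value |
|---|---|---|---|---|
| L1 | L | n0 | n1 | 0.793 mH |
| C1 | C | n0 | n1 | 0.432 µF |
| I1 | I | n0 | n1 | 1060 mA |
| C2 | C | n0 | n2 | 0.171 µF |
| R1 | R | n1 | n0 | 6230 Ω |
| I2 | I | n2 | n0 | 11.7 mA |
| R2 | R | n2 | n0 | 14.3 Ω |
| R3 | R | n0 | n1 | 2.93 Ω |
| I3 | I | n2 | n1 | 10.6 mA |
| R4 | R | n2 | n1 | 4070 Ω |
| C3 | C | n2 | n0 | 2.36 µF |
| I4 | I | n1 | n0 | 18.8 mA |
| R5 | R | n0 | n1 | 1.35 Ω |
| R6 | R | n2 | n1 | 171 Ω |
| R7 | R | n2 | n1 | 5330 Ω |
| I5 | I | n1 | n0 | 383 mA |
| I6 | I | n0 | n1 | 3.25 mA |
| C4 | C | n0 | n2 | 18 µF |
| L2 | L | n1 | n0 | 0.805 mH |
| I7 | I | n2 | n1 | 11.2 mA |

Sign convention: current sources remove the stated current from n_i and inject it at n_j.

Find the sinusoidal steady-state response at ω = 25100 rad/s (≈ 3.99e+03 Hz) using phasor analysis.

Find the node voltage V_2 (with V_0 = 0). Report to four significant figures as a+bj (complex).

Apply KCL at each of the 2 non-ground nodes and solve the resulting linear system.
Node n1: branches {L1, C1, I1, R1, R3, I3, R4, I4, R5, R6, R7, I5, I6, L2, I7} → V_1 = 0.6235+0.05124j
Node n2: branches {C2, I2, R2, I3, R4, C3, R6, R7, C4, I7} → V_2 = -0.007697+0.05627j

-0.007697+0.05627j V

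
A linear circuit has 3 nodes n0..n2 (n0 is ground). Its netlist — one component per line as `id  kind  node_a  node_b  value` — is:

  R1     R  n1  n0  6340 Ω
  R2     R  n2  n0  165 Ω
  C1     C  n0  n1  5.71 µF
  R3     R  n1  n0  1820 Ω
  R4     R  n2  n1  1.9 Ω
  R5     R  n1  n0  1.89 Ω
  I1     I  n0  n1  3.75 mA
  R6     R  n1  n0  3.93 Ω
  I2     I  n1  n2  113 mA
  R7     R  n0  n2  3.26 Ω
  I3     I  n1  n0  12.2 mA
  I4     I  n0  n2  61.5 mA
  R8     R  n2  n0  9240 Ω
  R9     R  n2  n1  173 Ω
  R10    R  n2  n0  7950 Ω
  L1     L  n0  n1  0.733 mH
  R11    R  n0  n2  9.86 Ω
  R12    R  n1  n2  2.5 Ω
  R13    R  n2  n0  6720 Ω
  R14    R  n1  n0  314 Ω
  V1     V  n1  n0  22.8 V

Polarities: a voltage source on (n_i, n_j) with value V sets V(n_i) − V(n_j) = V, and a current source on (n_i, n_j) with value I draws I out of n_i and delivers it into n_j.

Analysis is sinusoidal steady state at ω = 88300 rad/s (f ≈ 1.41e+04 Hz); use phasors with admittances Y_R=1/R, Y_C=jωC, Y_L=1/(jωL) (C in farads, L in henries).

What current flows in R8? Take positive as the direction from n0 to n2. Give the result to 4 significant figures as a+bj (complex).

-0.001722+0.000j A

Apply KCL at each of the 2 non-ground nodes and solve the resulting linear system.
Node n1: branches {R1, C1, R3, R4, R5, I1, R6, I2, I3, R9, L1, R12, R14, V1} → V_1 = 22.80+0.000j
Node n2: branches {R2, R4, I2, R7, I4, R8, R9, R10, R11, R12, R13} → V_2 = 15.91+0.000j
Source currents: i(V1)=-24.50-11.14j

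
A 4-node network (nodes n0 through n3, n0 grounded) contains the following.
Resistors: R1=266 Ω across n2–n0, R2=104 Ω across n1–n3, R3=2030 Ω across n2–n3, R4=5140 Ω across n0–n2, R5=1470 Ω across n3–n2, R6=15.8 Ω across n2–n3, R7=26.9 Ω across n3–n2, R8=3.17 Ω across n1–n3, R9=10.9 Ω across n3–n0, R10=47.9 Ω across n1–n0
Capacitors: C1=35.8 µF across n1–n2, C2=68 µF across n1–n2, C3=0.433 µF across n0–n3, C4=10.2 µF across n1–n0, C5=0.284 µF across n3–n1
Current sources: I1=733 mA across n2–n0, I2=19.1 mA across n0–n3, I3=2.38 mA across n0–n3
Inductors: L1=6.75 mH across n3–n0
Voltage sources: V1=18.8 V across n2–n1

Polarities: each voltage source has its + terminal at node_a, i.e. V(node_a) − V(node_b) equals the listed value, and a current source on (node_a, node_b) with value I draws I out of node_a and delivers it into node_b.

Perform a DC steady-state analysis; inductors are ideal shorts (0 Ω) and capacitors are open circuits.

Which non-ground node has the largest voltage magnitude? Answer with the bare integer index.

2

MNA unknowns: 3 node voltages V₁..V_3 plus 2 source currents (L1, V1)
R1: Y=0.003759 on G[2,0]
C1: Y=0.000 on G[1,2]
R2: Y=0.009615 on G[1,3]
R3: Y=0.0004926 on G[2,3]
R4: Y=0.0001946 on G[0,2]
R5: Y=0.0006803 on G[3,2]
C2: Y=0.000 on G[1,2]
I1: z[2]−=0.733, z[0]+=0.733
I2: z[0]−=0.0191, z[3]+=0.0191
R6: Y=0.06329 on G[2,3]
C3: Y=0.000 on G[0,3]
C4: Y=0.000 on G[1,0]
L1: row V3−V0=0, i_L1 at 3,0
R7: Y=0.03717 on G[3,2]
C5: Y=0.000 on G[3,1]
R8: Y=0.3155 on G[1,3]
R9: Y=0.09174 on G[3,0]
R10: Y=0.02088 on G[1,0]
I3: z[0]−=0.00238, z[3]+=0.00238
V1: row V2−V1=18.8, i_V1 at 2,1
solve → V1=-6.020, V2=12.78, V3=0.000
aux → i_L1=-0.6364, i_V1=-2.083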